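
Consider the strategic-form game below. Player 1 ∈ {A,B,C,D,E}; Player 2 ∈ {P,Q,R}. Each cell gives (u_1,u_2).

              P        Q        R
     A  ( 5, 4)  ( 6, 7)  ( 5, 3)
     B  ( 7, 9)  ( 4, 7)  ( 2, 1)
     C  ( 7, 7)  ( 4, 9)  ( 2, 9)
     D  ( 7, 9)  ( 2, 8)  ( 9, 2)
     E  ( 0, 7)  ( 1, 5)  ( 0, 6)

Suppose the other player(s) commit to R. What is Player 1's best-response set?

P1 best: {D}

u_1(A vs R) = 5
u_1(B vs R) = 2
u_1(C vs R) = 2
u_1(D vs R) = 9
u_1(E vs R) = 0
max payoff 9 at {D}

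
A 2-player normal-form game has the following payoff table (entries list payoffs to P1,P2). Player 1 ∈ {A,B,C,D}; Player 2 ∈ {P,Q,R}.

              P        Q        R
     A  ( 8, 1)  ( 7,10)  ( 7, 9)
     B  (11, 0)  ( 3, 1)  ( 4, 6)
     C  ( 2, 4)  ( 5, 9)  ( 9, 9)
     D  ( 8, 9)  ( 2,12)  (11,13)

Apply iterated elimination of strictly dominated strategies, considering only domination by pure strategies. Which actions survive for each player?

P2 drop P (Q beats it: A:10>1 B:1>0 C:9>4 D:12>9)
P1 drop B (A beats it: Q:7>3 R:7>4)
P1→{A,C,D} P2→{Q,R}

Remaining: P1:{A,C,D} P2:{Q,R}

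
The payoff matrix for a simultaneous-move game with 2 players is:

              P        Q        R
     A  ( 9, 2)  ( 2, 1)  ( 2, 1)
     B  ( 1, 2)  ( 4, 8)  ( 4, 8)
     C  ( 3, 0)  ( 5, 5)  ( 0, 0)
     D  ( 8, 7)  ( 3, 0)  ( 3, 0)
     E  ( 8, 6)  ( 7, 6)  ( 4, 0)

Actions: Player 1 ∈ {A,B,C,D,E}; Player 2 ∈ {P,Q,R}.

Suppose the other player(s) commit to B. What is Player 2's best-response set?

argmax u_2 = {Q,R}

u_2(P vs B) = 2
u_2(Q vs B) = 8
u_2(R vs B) = 8
max payoff 8 at {Q,R}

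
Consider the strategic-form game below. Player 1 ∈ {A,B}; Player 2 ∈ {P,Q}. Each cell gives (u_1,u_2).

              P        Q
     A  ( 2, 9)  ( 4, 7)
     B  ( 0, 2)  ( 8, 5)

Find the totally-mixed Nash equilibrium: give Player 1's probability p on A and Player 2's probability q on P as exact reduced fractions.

P1 indiff ⇒ q·2+(1-q)·4 = q·0+(1-q)·8 ⇒ q(2) = (1-q)(4) ⇒ q = 2/3
P2 indiff ⇒ p·9+(1-p)·2 = p·7+(1-p)·5 ⇒ p(2) = (1-p)(3) ⇒ p = 3/5

p=3/5, q=2/3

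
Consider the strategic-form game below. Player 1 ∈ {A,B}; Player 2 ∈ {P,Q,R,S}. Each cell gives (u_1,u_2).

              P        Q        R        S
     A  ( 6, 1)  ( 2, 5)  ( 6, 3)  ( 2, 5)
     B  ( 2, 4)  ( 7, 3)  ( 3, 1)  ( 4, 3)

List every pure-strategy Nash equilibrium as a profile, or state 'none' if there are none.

No pure NE.

(A,P): not NE [P2→S gives 5>1]
(A,Q): not NE [P1→B gives 7>2]
(A,R): not NE [P2→S gives 5>3]
(A,S): not NE [P1→B gives 4>2]
(B,P): not NE [P1→A gives 6>2]
(B,Q): not NE [P2→P gives 4>3]
(B,R): not NE [P1→A gives 6>3; P2→P gives 4>1]
(B,S): not NE [P2→P gives 4>3]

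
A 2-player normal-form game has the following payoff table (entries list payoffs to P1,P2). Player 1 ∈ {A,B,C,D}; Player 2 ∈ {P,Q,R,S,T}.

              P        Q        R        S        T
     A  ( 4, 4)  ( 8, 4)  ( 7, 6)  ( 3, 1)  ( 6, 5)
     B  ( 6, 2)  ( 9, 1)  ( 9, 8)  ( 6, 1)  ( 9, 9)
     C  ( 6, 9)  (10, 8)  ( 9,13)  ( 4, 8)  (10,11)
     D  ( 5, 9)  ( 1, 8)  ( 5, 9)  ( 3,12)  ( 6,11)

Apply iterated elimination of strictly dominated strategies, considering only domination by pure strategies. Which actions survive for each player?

IESDS → P1:{B,C} P2:{R,T}

P1 drop A (B beats it: P:6>4 Q:9>8 R:9>7 S:6>3 T:9>6)
P1 drop D (B beats it: P:6>5 Q:9>1 R:9>5 S:6>3 T:9>6)
P2 drop P (R beats it: B:8>2 C:13>9)
P2 drop Q (R beats it: B:8>1 C:13>8)
P2 drop S (R beats it: B:8>1 C:13>8)
P1→{B,C} P2→{R,T}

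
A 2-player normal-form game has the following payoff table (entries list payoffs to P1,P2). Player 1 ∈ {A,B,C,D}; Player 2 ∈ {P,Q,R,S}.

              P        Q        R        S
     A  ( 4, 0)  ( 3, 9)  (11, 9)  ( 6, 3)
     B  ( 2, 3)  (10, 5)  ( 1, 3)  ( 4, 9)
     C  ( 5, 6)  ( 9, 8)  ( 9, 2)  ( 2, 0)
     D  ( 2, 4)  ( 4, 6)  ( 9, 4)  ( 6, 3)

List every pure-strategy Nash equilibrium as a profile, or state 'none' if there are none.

Nash profiles: (A,R)

(A,P): not NE [P1→C gives 5>4; P2→R gives 9>0]
(A,Q): not NE [P1→B gives 10>3]
(A,R): NE
(A,S): not NE [P2→R gives 9>3]
(B,P): not NE [P1→C gives 5>2; P2→S gives 9>3]
(B,Q): not NE [P2→S gives 9>5]
(B,R): not NE [P1→A gives 11>1; P2→S gives 9>3]
(B,S): not NE [P1→D gives 6>4]
(C,P): not NE [P2→Q gives 8>6]
(C,Q): not NE [P1→B gives 10>9]
(C,R): not NE [P1→A gives 11>9; P2→Q gives 8>2]
(C,S): not NE [P1→D gives 6>2; P2→Q gives 8>0]
(D,P): not NE [P1→C gives 5>2; P2→Q gives 6>4]
(D,Q): not NE [P1→B gives 10>4]
(D,R): not NE [P1→A gives 11>9; P2→Q gives 6>4]
(D,S): not NE [P2→Q gives 6>3]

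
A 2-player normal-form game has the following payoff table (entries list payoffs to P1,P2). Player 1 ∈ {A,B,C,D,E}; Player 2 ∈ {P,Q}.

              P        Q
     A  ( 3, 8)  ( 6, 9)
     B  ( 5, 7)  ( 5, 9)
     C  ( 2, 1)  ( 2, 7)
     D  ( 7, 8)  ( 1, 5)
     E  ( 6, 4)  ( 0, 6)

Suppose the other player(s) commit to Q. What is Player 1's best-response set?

BR_1 = {A}

u_1(A vs Q) = 6
u_1(B vs Q) = 5
u_1(C vs Q) = 2
u_1(D vs Q) = 1
u_1(E vs Q) = 0
max payoff 6 at {A}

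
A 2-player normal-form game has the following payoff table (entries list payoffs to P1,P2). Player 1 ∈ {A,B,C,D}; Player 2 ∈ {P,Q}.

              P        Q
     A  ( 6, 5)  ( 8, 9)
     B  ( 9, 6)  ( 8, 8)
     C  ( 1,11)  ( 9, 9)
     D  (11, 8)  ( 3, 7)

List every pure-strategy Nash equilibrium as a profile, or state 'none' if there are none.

NE set: (D,P)

(A,P): not NE [P1→D gives 11>6; P2→Q gives 9>5]
(A,Q): not NE [P1→C gives 9>8]
(B,P): not NE [P1→D gives 11>9; P2→Q gives 8>6]
(B,Q): not NE [P1→C gives 9>8]
(C,P): not NE [P1→D gives 11>1]
(C,Q): not NE [P2→P gives 11>9]
(D,P): NE
(D,Q): not NE [P1→C gives 9>3; P2→P gives 8>7]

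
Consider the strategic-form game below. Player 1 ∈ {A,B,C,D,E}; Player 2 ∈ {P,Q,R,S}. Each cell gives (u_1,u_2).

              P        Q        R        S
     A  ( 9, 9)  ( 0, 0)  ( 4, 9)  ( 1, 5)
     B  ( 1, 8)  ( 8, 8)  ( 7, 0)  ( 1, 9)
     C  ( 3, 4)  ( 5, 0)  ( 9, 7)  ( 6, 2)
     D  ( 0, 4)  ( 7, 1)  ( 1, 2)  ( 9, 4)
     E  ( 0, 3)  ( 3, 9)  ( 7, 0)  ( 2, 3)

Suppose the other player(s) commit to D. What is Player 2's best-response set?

u_2(P vs D) = 4
u_2(Q vs D) = 1
u_2(R vs D) = 2
u_2(S vs D) = 4
max payoff 4 at {P,S}

argmax u_2 = {P,S}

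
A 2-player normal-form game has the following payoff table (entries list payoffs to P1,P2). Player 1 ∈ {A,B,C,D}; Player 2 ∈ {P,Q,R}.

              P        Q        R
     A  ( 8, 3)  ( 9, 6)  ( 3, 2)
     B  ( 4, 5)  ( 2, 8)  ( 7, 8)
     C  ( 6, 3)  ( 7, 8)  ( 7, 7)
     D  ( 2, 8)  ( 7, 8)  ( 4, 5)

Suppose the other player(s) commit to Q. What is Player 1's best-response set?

P1 best: {A}

u_1(A vs Q) = 9
u_1(B vs Q) = 2
u_1(C vs Q) = 7
u_1(D vs Q) = 7
max payoff 9 at {A}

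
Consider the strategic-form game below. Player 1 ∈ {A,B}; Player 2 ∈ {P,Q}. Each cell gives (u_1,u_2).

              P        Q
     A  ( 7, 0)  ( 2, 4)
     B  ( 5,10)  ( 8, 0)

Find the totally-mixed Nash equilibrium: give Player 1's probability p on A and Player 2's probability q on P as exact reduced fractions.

P1 indiff ⇒ q·7+(1-q)·2 = q·5+(1-q)·8 ⇒ q(2) = (1-q)(6) ⇒ q = 3/4
P2 indiff ⇒ p·0+(1-p)·10 = p·4+(1-p)·0 ⇒ p(-4) = (1-p)(-10) ⇒ p = 5/7

P1 mixes 5/7 on A; P2 mixes 3/4 on P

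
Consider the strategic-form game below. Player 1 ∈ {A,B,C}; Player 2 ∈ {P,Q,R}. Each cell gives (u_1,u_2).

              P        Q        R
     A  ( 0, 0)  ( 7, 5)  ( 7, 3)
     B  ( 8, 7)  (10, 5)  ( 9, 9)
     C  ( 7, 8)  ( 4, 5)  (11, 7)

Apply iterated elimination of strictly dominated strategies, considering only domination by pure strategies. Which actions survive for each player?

P1 drop A (B beats it: P:8>0 Q:10>7 R:9>7)
P2 drop Q (P beats it: B:7>5 C:8>5)
P1→{B,C} P2→{P,R}

Survivors P1:{B,C} P2:{P,R}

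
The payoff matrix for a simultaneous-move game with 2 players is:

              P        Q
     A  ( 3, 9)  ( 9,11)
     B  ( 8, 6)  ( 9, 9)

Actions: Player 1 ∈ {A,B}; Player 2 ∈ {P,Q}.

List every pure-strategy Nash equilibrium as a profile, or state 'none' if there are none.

NE set: (A,Q), (B,Q)

(A,P): not NE [P1→B gives 8>3; P2→Q gives 11>9]
(A,Q): NE
(B,P): not NE [P2→Q gives 9>6]
(B,Q): NE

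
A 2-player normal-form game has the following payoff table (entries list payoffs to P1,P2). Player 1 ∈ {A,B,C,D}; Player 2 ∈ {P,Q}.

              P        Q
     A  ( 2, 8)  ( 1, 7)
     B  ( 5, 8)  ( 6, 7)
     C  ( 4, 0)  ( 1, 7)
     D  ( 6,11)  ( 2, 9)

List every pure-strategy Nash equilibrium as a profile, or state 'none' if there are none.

(A,P): not NE [P1→D gives 6>2]
(A,Q): not NE [P1→B gives 6>1; P2→P gives 8>7]
(B,P): not NE [P1→D gives 6>5]
(B,Q): not NE [P2→P gives 8>7]
(C,P): not NE [P1→D gives 6>4; P2→Q gives 7>0]
(C,Q): not NE [P1→B gives 6>1]
(D,P): NE
(D,Q): not NE [P1→B gives 6>2; P2→P gives 11>9]

NE set: (D,P)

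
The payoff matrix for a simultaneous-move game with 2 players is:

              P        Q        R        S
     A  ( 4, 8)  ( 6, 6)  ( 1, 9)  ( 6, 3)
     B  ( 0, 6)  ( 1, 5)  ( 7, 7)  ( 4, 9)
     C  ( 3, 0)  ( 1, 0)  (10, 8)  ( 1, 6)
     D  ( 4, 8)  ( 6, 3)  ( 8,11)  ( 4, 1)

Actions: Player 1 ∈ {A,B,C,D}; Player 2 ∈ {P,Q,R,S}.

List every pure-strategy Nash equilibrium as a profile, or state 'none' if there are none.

PSNE = {(C,R)}

(A,P): not NE [P2→R gives 9>8]
(A,Q): not NE [P2→R gives 9>6]
(A,R): not NE [P1→C gives 10>1]
(A,S): not NE [P2→R gives 9>3]
(B,P): not NE [P1→D gives 4>0; P2→S gives 9>6]
(B,Q): not NE [P1→D gives 6>1; P2→S gives 9>5]
(B,R): not NE [P1→C gives 10>7; P2→S gives 9>7]
(B,S): not NE [P1→A gives 6>4]
(C,P): not NE [P1→D gives 4>3; P2→R gives 8>0]
(C,Q): not NE [P1→D gives 6>1; P2→R gives 8>0]
(C,R): NE
(C,S): not NE [P1→A gives 6>1; P2→R gives 8>6]
(D,P): not NE [P2→R gives 11>8]
(D,Q): not NE [P2→R gives 11>3]
(D,R): not NE [P1→C gives 10>8]
(D,S): not NE [P1→A gives 6>4; P2→R gives 11>1]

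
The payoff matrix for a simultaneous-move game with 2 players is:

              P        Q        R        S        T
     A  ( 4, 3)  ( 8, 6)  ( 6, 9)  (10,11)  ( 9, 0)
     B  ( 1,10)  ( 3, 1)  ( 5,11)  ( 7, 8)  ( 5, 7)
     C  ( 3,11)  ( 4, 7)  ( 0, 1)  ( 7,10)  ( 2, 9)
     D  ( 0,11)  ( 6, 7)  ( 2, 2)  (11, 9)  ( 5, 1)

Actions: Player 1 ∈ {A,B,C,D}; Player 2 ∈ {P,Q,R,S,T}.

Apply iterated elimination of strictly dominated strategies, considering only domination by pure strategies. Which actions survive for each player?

P1 drop B (A beats it: P:4>1 Q:8>3 R:6>5 S:10>7 T:9>5)
P1 drop C (A beats it: P:4>3 Q:8>4 R:6>0 S:10>7 T:9>2)
P2 drop Q (S beats it: A:11>6 D:9>7)
P2 drop R (S beats it: A:11>9 D:9>2)
P2 drop T (P beats it: A:3>0 D:11>1)
P1→{A,D} P2→{P,S}

IESDS → P1:{A,D} P2:{P,S}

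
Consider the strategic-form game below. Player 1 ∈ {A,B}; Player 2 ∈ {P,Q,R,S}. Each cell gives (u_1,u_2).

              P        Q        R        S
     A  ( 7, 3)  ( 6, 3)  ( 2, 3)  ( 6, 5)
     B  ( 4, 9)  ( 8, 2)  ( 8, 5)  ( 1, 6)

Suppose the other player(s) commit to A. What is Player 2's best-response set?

u_2(P vs A) = 3
u_2(Q vs A) = 3
u_2(R vs A) = 3
u_2(S vs A) = 5
max payoff 5 at {S}

BR_2 = {S}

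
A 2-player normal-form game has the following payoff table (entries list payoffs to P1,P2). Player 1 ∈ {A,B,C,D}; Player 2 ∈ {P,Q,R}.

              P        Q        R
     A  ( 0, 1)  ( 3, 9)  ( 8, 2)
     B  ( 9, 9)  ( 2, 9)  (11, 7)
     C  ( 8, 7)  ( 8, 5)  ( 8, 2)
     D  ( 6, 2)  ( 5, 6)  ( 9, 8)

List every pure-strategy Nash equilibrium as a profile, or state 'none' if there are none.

(A,P): not NE [P1→B gives 9>0; P2→Q gives 9>1]
(A,Q): not NE [P1→C gives 8>3]
(A,R): not NE [P1→B gives 11>8; P2→Q gives 9>2]
(B,P): NE
(B,Q): not NE [P1→C gives 8>2]
(B,R): not NE [P2→Q gives 9>7]
(C,P): not NE [P1→B gives 9>8]
(C,Q): not NE [P2→P gives 7>5]
(C,R): not NE [P1→B gives 11>8; P2→P gives 7>2]
(D,P): not NE [P1→B gives 9>6; P2→R gives 8>2]
(D,Q): not NE [P1→C gives 8>5; P2→R gives 8>6]
(D,R): not NE [P1→B gives 11>9]

NE set: (B,P)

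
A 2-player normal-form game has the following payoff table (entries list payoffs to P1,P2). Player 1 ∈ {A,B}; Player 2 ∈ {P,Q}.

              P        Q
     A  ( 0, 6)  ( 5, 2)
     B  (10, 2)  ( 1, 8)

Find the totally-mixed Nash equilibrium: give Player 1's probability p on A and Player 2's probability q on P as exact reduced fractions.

P1 indiff ⇒ q·0+(1-q)·5 = q·10+(1-q)·1 ⇒ q(-10) = (1-q)(-4) ⇒ q = 2/7
P2 indiff ⇒ p·6+(1-p)·2 = p·2+(1-p)·8 ⇒ p(4) = (1-p)(6) ⇒ p = 3/5

(p,q) = (3/5, 2/7)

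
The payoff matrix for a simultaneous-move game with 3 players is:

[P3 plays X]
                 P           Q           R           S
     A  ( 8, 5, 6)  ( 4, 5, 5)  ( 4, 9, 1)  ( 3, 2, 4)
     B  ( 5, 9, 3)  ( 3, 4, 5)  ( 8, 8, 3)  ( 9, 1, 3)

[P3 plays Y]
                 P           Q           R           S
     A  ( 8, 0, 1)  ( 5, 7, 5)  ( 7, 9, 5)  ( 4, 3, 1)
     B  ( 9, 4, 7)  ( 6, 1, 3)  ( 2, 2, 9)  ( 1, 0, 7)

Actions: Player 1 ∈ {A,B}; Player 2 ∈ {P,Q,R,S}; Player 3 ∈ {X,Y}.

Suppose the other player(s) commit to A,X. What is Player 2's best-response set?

P2 best: {R}

u_2(P vs A,X) = 5
u_2(Q vs A,X) = 5
u_2(R vs A,X) = 9
u_2(S vs A,X) = 2
max payoff 9 at {R}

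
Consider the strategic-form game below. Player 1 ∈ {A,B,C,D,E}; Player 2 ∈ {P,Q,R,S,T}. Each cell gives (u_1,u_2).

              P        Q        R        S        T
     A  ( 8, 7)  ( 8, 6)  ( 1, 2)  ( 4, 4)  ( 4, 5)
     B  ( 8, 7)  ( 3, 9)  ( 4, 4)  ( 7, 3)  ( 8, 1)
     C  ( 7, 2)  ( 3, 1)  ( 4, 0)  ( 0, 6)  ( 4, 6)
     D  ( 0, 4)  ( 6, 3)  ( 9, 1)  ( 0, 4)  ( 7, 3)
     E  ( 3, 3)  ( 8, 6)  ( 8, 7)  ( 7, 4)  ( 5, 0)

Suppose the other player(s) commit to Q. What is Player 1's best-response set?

u_1(A vs Q) = 8
u_1(B vs Q) = 3
u_1(C vs Q) = 3
u_1(D vs Q) = 6
u_1(E vs Q) = 8
max payoff 8 at {A,E}

P1 best: {A,E}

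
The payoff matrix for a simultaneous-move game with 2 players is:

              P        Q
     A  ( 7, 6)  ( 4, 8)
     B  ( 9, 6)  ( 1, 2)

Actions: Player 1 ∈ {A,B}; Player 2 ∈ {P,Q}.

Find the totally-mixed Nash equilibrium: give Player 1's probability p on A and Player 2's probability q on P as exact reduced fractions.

P1 indiff ⇒ q·7+(1-q)·4 = q·9+(1-q)·1 ⇒ q(-2) = (1-q)(-3) ⇒ q = 3/5
P2 indiff ⇒ p·6+(1-p)·6 = p·8+(1-p)·2 ⇒ p(-2) = (1-p)(-4) ⇒ p = 2/3

(p,q) = (2/3, 3/5)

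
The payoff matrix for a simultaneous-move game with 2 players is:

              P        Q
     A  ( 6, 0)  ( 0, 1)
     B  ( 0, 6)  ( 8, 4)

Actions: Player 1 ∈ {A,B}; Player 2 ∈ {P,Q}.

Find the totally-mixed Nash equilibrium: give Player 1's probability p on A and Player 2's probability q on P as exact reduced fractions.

p=2/3, q=4/7

P1 indiff ⇒ q·6+(1-q)·0 = q·0+(1-q)·8 ⇒ q(6) = (1-q)(8) ⇒ q = 4/7
P2 indiff ⇒ p·0+(1-p)·6 = p·1+(1-p)·4 ⇒ p(-1) = (1-p)(-2) ⇒ p = 2/3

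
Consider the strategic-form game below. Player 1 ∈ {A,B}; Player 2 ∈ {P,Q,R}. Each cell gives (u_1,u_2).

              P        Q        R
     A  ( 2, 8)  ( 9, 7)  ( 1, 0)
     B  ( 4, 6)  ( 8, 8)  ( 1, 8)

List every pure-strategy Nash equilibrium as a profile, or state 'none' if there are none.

NE set: (B,R)

(A,P): not NE [P1→B gives 4>2]
(A,Q): not NE [P2→P gives 8>7]
(A,R): not NE [P2→P gives 8>0]
(B,P): not NE [P2→R gives 8>6]
(B,Q): not NE [P1→A gives 9>8]
(B,R): NE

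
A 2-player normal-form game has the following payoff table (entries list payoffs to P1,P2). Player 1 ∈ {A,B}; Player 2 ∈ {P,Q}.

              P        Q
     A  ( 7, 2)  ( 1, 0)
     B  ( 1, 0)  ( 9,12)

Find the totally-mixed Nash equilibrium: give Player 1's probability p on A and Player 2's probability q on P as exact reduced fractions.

P1 indiff ⇒ q·7+(1-q)·1 = q·1+(1-q)·9 ⇒ q(6) = (1-q)(8) ⇒ q = 4/7
P2 indiff ⇒ p·2+(1-p)·0 = p·0+(1-p)·12 ⇒ p(2) = (1-p)(12) ⇒ p = 6/7

p=6/7, q=4/7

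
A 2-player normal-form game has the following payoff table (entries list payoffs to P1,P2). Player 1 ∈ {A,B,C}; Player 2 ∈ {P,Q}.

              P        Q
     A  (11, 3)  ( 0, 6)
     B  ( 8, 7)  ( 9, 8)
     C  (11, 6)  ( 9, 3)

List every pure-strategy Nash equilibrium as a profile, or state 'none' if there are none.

(A,P): not NE [P2→Q gives 6>3]
(A,Q): not NE [P1→C gives 9>0]
(B,P): not NE [P1→C gives 11>8; P2→Q gives 8>7]
(B,Q): NE
(C,P): NE
(C,Q): not NE [P2→P gives 6>3]

NE set: (B,Q), (C,P)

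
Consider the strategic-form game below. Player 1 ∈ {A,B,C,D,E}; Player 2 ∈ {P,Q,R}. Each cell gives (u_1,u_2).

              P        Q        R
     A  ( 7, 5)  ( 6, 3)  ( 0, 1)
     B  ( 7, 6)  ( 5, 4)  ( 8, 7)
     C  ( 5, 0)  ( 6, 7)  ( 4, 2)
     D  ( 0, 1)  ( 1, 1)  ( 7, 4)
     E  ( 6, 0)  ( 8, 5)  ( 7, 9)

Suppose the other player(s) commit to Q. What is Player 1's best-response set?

u_1(A vs Q) = 6
u_1(B vs Q) = 5
u_1(C vs Q) = 6
u_1(D vs Q) = 1
u_1(E vs Q) = 8
max payoff 8 at {E}

P1 best: {E}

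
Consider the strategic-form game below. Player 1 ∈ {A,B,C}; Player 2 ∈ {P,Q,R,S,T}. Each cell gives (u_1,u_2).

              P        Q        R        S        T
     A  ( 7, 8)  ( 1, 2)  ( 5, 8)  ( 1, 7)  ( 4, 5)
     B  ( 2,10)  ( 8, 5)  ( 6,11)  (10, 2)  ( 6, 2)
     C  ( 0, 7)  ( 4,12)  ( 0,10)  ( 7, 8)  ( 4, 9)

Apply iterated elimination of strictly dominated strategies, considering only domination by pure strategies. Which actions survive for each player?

Survivors P1:{A,B} P2:{P,R}

P1 drop C (B beats it: P:2>0 Q:8>4 R:6>0 S:10>7 T:6>4)
P2 drop Q (P beats it: A:8>2 B:10>5)
P2 drop S (P beats it: A:8>7 B:10>2)
P2 drop T (P beats it: A:8>5 B:10>2)
P1→{A,B} P2→{P,R}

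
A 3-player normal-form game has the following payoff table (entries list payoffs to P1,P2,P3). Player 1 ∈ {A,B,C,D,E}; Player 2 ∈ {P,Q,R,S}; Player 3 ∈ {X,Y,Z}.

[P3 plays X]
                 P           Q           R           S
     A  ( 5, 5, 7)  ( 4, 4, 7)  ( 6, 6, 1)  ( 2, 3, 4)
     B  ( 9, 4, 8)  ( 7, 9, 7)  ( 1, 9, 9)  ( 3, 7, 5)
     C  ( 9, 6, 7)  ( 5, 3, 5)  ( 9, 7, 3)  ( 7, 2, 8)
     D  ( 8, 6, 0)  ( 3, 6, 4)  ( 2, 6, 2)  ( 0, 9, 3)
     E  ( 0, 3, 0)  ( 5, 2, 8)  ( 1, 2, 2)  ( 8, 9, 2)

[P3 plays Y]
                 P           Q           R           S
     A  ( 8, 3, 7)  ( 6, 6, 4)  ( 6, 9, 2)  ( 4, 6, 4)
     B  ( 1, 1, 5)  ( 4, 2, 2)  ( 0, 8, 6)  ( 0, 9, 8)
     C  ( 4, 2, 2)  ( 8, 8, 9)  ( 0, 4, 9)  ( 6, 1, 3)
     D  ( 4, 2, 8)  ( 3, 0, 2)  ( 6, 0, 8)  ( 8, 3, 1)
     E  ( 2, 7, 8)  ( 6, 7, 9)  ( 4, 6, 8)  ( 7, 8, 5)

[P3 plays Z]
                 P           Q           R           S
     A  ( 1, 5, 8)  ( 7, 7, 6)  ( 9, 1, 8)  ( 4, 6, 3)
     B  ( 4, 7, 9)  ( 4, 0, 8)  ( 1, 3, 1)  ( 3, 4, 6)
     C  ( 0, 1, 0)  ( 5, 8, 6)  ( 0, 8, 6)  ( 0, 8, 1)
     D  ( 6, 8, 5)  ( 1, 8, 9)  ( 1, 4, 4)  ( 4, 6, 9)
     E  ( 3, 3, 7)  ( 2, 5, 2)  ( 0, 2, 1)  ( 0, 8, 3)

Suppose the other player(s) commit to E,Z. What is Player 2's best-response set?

u_2(P vs E,Z) = 3
u_2(Q vs E,Z) = 5
u_2(R vs E,Z) = 2
u_2(S vs E,Z) = 8
max payoff 8 at {S}

P2 best: {S}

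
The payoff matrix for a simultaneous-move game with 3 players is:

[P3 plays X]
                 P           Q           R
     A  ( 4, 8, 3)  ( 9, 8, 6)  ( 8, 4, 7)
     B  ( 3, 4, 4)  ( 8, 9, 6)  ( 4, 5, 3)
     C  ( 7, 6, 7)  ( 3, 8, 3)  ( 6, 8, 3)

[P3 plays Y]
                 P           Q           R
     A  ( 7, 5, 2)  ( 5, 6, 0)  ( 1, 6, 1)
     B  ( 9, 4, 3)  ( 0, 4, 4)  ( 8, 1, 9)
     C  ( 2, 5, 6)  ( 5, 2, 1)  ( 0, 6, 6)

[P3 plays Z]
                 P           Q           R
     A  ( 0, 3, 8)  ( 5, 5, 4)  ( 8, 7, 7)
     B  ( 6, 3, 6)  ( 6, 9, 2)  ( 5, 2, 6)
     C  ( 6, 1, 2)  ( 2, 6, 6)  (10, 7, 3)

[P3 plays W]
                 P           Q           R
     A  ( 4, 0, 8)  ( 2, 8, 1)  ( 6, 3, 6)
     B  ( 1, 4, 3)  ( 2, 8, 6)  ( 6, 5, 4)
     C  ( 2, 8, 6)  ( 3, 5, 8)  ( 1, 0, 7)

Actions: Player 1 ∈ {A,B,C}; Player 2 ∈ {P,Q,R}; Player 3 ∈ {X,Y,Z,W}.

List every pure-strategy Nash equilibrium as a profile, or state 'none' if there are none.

NE set: (A,Q,X)

(A,P,X): not NE [P1→C gives 7>4; P3→W gives 8>3]
(A,P,Y): not NE [P1→B gives 9>7; P2→R gives 6>5; P3→W gives 8>2]
(A,P,Z): not NE [P1→C gives 6>0; P2→R gives 7>3]
(A,P,W): not NE [P2→Q gives 8>0]
(A,Q,X): NE
(A,Q,Y): not NE [P3→X gives 6>0]
(A,Q,Z): not NE [P1→B gives 6>5; P2→R gives 7>5; P3→X gives 6>4]
(A,Q,W): not NE [P1→C gives 3>2; P3→X gives 6>1]
(A,R,X): not NE [P2→Q gives 8>4]
(A,R,Y): not NE [P1→B gives 8>1; P3→Z gives 7>1]
(A,R,Z): not NE [P1→C gives 10>8]
(A,R,W): not NE [P2→Q gives 8>3; P3→Z gives 7>6]
(B,P,X): not NE [P1→C gives 7>3; P2→Q gives 9>4; P3→Z gives 6>4]
(B,P,Y): not NE [P3→Z gives 6>3]
(B,P,Z): not NE [P2→Q gives 9>3]
(B,P,W): not NE [P1→A gives 4>1; P2→Q gives 8>4; P3→Z gives 6>3]
(B,Q,X): not NE [P1→A gives 9>8]
(B,Q,Y): not NE [P1→C gives 5>0; P3→W gives 6>4]
(B,Q,Z): not NE [P3→W gives 6>2]
(B,Q,W): not NE [P1→C gives 3>2]
(B,R,X): not NE [P1→A gives 8>4; P2→Q gives 9>5; P3→Y gives 9>3]
(B,R,Y): not NE [P2→Q gives 4>1]
(B,R,Z): not NE [P1→C gives 10>5; P2→Q gives 9>2; P3→Y gives 9>6]
(B,R,W): not NE [P2→Q gives 8>5; P3→Y gives 9>4]
(C,P,X): not NE [P2→R gives 8>6]
(C,P,Y): not NE [P1→B gives 9>2; P2→R gives 6>5; P3→X gives 7>6]
(C,P,Z): not NE [P2→R gives 7>1; P3→X gives 7>2]
(C,P,W): not NE [P1→A gives 4>2; P3→X gives 7>6]
(C,Q,X): not NE [P1→A gives 9>3; P3→W gives 8>3]
(C,Q,Y): not NE [P2→R gives 6>2; P3→W gives 8>1]
(C,Q,Z): not NE [P1→B gives 6>2; P2→R gives 7>6; P3→W gives 8>6]
(C,Q,W): not NE [P2→P gives 8>5]
(C,R,X): not NE [P1→A gives 8>6; P3→W gives 7>3]
(C,R,Y): not NE [P1→B gives 8>0; P3→W gives 7>6]
(C,R,Z): not NE [P3→W gives 7>3]
(C,R,W): not NE [P1→B gives 6>1; P2→P gives 8>0]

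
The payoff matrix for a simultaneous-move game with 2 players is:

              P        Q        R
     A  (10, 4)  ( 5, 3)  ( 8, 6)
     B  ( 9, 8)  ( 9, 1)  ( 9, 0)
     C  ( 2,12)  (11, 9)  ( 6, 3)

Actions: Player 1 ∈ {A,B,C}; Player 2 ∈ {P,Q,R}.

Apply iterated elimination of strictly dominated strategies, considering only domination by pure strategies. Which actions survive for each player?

Remaining: P1:{A,B} P2:{P,R}

P2 drop Q (P beats it: A:4>3 B:8>1 C:12>9)
P1 drop C (A beats it: P:10>2 R:8>6)
P1→{A,B} P2→{P,R}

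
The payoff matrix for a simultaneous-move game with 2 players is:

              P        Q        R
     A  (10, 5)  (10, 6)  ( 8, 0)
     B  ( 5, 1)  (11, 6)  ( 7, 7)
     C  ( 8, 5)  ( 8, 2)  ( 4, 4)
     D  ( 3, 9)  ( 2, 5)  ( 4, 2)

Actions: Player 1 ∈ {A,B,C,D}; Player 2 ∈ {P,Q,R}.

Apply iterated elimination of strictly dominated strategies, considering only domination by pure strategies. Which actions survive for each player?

Remaining: P1:{A,B} P2:{Q,R}

P1 drop C (A beats it: P:10>8 Q:10>8 R:8>4)
P1 drop D (A beats it: P:10>3 Q:10>2 R:8>4)
P2 drop P (Q beats it: A:6>5 B:6>1)
P1→{A,B} P2→{Q,R}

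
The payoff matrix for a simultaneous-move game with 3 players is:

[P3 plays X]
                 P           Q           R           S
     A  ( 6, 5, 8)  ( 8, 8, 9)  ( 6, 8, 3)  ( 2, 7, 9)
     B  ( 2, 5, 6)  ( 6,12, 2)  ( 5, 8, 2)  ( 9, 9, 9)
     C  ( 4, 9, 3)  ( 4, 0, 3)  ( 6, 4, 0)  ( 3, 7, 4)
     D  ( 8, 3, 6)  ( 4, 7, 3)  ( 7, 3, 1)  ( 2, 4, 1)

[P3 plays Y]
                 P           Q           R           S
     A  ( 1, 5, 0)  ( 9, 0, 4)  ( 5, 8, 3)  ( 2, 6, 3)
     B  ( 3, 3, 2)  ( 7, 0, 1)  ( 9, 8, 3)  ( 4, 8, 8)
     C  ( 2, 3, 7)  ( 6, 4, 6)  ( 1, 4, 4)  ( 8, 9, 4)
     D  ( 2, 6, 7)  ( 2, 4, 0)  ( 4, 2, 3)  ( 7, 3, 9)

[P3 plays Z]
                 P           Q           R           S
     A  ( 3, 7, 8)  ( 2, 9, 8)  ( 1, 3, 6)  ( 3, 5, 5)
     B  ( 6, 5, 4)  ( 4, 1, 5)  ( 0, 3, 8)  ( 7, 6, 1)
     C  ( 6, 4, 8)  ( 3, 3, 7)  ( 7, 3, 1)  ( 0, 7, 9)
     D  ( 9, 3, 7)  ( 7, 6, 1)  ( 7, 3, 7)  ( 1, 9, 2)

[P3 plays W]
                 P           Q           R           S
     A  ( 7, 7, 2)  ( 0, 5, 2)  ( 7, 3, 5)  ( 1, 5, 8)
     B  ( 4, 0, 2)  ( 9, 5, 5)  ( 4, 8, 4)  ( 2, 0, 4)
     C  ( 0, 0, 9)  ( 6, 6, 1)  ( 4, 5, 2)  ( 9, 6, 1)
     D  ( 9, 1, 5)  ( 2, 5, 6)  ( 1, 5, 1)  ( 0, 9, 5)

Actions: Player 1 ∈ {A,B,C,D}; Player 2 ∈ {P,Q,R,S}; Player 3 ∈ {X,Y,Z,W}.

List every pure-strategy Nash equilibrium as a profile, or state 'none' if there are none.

PSNE = {(A,Q,X)}

(A,P,X): not NE [P1→D gives 8>6; P2→R gives 8>5]
(A,P,Y): not NE [P1→B gives 3>1; P2→R gives 8>5; P3→Z gives 8>0]
(A,P,Z): not NE [P1→D gives 9>3; P2→Q gives 9>7]
(A,P,W): not NE [P1→D gives 9>7; P3→Z gives 8>2]
(A,Q,X): NE
(A,Q,Y): not NE [P2→R gives 8>0; P3→X gives 9>4]
(A,Q,Z): not NE [P1→D gives 7>2; P3→X gives 9>8]
(A,Q,W): not NE [P1→B gives 9>0; P2→P gives 7>5; P3→X gives 9>2]
(A,R,X): not NE [P1→D gives 7>6; P3→Z gives 6>3]
(A,R,Y): not NE [P1→B gives 9>5; P3→Z gives 6>3]
(A,R,Z): not NE [P1→D gives 7>1; P2→Q gives 9>3]
(A,R,W): not NE [P2→P gives 7>3; P3→Z gives 6>5]
(A,S,X): not NE [P1→B gives 9>2; P2→R gives 8>7]
(A,S,Y): not NE [P1→C gives 8>2; P2→R gives 8>6; P3→X gives 9>3]
(A,S,Z): not NE [P1→B gives 7>3; P2→Q gives 9>5; P3→X gives 9>5]
(A,S,W): not NE [P1→C gives 9>1; P2→P gives 7>5; P3→X gives 9>8]
(B,P,X): not NE [P1→D gives 8>2; P2→Q gives 12>5]
(B,P,Y): not NE [P2→S gives 8>3; P3→X gives 6>2]
(B,P,Z): not NE [P1→D gives 9>6; P2→S gives 6>5; P3→X gives 6>4]
(B,P,W): not NE [P1→D gives 9>4; P2→R gives 8>0; P3→X gives 6>2]
(B,Q,X): not NE [P1→A gives 8>6; P3→W gives 5>2]
(B,Q,Y): not NE [P1→A gives 9>7; P2→S gives 8>0; P3→W gives 5>1]
(B,Q,Z): not NE [P1→D gives 7>4; P2→S gives 6>1]
(B,Q,W): not NE [P2→R gives 8>5]
(B,R,X): not NE [P1→D gives 7>5; P2→Q gives 12>8; P3→Z gives 8>2]
(B,R,Y): not NE [P3→Z gives 8>3]
(B,R,Z): not NE [P1→D gives 7>0; P2→S gives 6>3]
(B,R,W): not NE [P1→A gives 7>4; P3→Z gives 8>4]
(B,S,X): not NE [P2→Q gives 12>9]
(B,S,Y): not NE [P1→C gives 8>4; P3→X gives 9>8]
(B,S,Z): not NE [P3→X gives 9>1]
(B,S,W): not NE [P1→C gives 9>2; P2→R gives 8>0; P3→X gives 9>4]
(C,P,X): not NE [P1→D gives 8>4; P3→W gives 9>3]
(C,P,Y): not NE [P1→B gives 3>2; P2→S gives 9>3; P3→W gives 9>7]
(C,P,Z): not NE [P1→D gives 9>6; P2→S gives 7>4; P3→W gives 9>8]
(C,P,W): not NE [P1→D gives 9>0; P2→S gives 6>0]
(C,Q,X): not NE [P1→A gives 8>4; P2→P gives 9>0; P3→Z gives 7>3]
(C,Q,Y): not NE [P1→A gives 9>6; P2→S gives 9>4; P3→Z gives 7>6]
(C,Q,Z): not NE [P1→D gives 7>3; P2→S gives 7>3]
(C,Q,W): not NE [P1→B gives 9>6; P3→Z gives 7>1]
(C,R,X): not NE [P1→D gives 7>6; P2→P gives 9>4; P3→Y gives 4>0]
(C,R,Y): not NE [P1→B gives 9>1; P2→S gives 9>4]
(C,R,Z): not NE [P2→S gives 7>3; P3→Y gives 4>1]
(C,R,W): not NE [P1→A gives 7>4; P2→S gives 6>5; P3→Y gives 4>2]
(C,S,X): not NE [P1→B gives 9>3; P2→P gives 9>7; P3→Z gives 9>4]
(C,S,Y): not NE [P3→Z gives 9>4]
(C,S,Z): not NE [P1→B gives 7>0]
(C,S,W): not NE [P3→Z gives 9>1]
(D,P,X): not NE [P2→Q gives 7>3; P3→Z gives 7>6]
(D,P,Y): not NE [P1→B gives 3>2]
(D,P,Z): not NE [P2→S gives 9>3]
(D,P,W): not NE [P2→S gives 9>1; P3→Z gives 7>5]
(D,Q,X): not NE [P1→A gives 8>4; P3→W gives 6>3]
(D,Q,Y): not NE [P1→A gives 9>2; P2→P gives 6>4; P3→W gives 6>0]
(D,Q,Z): not NE [P2→S gives 9>6; P3→W gives 6>1]
(D,Q,W): not NE [P1→B gives 9>2; P2→S gives 9>5]
(D,R,X): not NE [P2→Q gives 7>3; P3→Z gives 7>1]
(D,R,Y): not NE [P1→B gives 9>4; P2→P gives 6>2; P3→Z gives 7>3]
(D,R,Z): not NE [P2→S gives 9>3]
(D,R,W): not NE [P1→A gives 7>1; P2→S gives 9>5; P3→Z gives 7>1]
(D,S,X): not NE [P1→B gives 9>2; P2→Q gives 7>4; P3→Y gives 9>1]
(D,S,Y): not NE [P1→C gives 8>7; P2→P gives 6>3]
(D,S,Z): not NE [P1→B gives 7>1; P3→Y gives 9>2]
(D,S,W): not NE [P1→C gives 9>0; P3→Y gives 9>5]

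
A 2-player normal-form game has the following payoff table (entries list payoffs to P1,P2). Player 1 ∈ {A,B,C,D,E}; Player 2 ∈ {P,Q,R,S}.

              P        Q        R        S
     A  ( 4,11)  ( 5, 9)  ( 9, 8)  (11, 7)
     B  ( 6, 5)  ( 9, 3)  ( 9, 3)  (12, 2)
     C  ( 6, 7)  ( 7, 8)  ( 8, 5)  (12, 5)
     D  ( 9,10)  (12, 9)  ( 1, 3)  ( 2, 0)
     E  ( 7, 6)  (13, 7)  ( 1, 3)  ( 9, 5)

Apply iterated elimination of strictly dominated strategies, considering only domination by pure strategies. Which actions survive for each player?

IESDS → P1:{D,E} P2:{P,Q}

P2 drop R (P beats it: A:11>8 B:5>3 C:7>5 D:10>3 E:6>3)
P1 drop A (B beats it: P:6>4 Q:9>5 S:12>11)
P2 drop S (P beats it: B:5>2 C:7>5 D:10>0 E:6>5)
P1 drop B (D beats it: P:9>6 Q:12>9)
P1 drop C (D beats it: P:9>6 Q:12>7)
P1→{D,E} P2→{P,Q}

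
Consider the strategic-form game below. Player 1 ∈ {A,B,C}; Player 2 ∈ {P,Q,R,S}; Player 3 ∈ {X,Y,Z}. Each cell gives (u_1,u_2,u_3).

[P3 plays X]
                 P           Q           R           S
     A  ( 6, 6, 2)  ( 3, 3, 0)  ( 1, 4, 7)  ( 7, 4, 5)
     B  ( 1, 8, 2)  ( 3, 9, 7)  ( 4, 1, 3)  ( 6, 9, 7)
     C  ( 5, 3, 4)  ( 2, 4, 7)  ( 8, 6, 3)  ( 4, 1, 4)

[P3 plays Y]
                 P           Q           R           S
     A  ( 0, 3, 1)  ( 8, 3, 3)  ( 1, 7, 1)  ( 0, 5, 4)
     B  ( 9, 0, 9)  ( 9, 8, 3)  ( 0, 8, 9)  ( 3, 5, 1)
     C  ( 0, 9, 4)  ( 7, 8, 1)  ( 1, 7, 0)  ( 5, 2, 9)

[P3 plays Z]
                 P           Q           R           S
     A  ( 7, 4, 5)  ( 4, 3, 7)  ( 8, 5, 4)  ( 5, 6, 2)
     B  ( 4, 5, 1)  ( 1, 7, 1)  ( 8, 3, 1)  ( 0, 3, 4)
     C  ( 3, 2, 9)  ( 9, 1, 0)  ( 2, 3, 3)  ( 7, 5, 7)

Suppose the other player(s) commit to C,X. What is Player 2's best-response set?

u_2(P vs C,X) = 3
u_2(Q vs C,X) = 4
u_2(R vs C,X) = 6
u_2(S vs C,X) = 1
max payoff 6 at {R}

BR_2 = {R}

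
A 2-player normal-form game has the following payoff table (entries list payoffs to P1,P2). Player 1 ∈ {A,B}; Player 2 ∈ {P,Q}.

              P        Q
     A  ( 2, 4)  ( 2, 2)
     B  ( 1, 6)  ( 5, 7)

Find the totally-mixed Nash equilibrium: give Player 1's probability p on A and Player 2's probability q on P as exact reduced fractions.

P1 indiff ⇒ q·2+(1-q)·2 = q·1+(1-q)·5 ⇒ q(1) = (1-q)(3) ⇒ q = 3/4
P2 indiff ⇒ p·4+(1-p)·6 = p·2+(1-p)·7 ⇒ p(2) = (1-p)(1) ⇒ p = 1/3

(p,q) = (1/3, 3/4)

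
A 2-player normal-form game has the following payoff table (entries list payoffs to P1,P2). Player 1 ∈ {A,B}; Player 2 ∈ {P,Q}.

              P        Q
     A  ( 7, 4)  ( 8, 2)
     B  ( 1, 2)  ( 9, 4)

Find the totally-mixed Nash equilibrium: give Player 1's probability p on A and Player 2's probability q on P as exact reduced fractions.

P1 mixes 1/2 on A; P2 mixes 1/7 on P

P1 indiff ⇒ q·7+(1-q)·8 = q·1+(1-q)·9 ⇒ q(6) = (1-q)(1) ⇒ q = 1/7
P2 indiff ⇒ p·4+(1-p)·2 = p·2+(1-p)·4 ⇒ p(2) = (1-p)(2) ⇒ p = 1/2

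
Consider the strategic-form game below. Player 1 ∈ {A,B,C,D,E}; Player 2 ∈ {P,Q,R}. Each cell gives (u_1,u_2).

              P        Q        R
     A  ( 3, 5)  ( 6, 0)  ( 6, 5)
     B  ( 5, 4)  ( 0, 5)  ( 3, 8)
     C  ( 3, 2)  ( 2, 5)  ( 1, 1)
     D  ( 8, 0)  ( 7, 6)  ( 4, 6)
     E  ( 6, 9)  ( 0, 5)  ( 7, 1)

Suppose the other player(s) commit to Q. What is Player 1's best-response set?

P1 best: {D}

u_1(A vs Q) = 6
u_1(B vs Q) = 0
u_1(C vs Q) = 2
u_1(D vs Q) = 7
u_1(E vs Q) = 0
max payoff 7 at {D}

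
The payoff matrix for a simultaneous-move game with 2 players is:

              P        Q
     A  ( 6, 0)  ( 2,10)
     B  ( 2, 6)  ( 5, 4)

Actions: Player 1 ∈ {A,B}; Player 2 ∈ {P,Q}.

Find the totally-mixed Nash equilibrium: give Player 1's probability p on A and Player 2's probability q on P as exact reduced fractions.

P1 indiff ⇒ q·6+(1-q)·2 = q·2+(1-q)·5 ⇒ q(4) = (1-q)(3) ⇒ q = 3/7
P2 indiff ⇒ p·0+(1-p)·6 = p·10+(1-p)·4 ⇒ p(-10) = (1-p)(-2) ⇒ p = 1/6

(p,q) = (1/6, 3/7)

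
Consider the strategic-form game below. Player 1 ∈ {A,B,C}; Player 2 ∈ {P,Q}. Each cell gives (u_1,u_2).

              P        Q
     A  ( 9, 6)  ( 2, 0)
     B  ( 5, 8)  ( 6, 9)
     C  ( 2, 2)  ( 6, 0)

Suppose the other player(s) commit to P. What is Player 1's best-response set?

u_1(A vs P) = 9
u_1(B vs P) = 5
u_1(C vs P) = 2
max payoff 9 at {A}

P1 best: {A}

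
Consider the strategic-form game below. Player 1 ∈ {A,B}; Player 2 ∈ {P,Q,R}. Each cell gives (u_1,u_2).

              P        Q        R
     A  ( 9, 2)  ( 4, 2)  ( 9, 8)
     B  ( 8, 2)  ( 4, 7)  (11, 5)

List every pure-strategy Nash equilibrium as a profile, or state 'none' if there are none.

NE set: (B,Q)

(A,P): not NE [P2→R gives 8>2]
(A,Q): not NE [P2→R gives 8>2]
(A,R): not NE [P1→B gives 11>9]
(B,P): not NE [P1→A gives 9>8; P2→Q gives 7>2]
(B,Q): NE
(B,R): not NE [P2→Q gives 7>5]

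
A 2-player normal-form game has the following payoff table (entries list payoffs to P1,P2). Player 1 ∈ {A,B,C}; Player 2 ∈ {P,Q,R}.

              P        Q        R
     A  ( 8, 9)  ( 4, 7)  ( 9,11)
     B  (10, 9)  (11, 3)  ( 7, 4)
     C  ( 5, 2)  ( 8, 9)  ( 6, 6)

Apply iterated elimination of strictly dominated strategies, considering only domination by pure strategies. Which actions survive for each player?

IESDS → P1:{A,B} P2:{P,R}

P1 drop C (B beats it: P:10>5 Q:11>8 R:7>6)
P2 drop Q (P beats it: A:9>7 B:9>3)
P1→{A,B} P2→{P,R}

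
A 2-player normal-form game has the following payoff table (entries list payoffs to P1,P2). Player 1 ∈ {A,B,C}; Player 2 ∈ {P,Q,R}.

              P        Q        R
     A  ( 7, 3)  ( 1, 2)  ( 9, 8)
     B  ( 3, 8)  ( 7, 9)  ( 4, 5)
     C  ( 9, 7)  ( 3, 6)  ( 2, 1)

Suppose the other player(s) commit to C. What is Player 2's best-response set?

P2 best: {P}

u_2(P vs C) = 7
u_2(Q vs C) = 6
u_2(R vs C) = 1
max payoff 7 at {P}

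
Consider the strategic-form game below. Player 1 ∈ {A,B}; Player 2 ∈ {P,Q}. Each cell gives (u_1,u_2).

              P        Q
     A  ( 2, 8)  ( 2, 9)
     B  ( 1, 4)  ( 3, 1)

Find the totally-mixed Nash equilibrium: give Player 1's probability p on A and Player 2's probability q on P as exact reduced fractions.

(p,q) = (3/4, 1/2)

P1 indiff ⇒ q·2+(1-q)·2 = q·1+(1-q)·3 ⇒ q(1) = (1-q)(1) ⇒ q = 1/2
P2 indiff ⇒ p·8+(1-p)·4 = p·9+(1-p)·1 ⇒ p(-1) = (1-p)(-3) ⇒ p = 3/4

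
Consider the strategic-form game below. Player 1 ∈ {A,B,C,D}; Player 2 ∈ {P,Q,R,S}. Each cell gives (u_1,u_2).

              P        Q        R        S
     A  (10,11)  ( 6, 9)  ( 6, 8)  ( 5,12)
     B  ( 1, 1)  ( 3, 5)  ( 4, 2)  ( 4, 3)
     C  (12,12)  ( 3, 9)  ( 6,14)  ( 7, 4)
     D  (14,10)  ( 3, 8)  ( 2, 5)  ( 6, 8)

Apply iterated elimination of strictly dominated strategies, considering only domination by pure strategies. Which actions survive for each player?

Survivors P1:{A,C,D} P2:{P,R,S}

P1 drop B (A beats it: P:10>1 Q:6>3 R:6>4 S:5>4)
P2 drop Q (P beats it: A:11>9 C:12>9 D:10>8)
P1→{A,C,D} P2→{P,R,S}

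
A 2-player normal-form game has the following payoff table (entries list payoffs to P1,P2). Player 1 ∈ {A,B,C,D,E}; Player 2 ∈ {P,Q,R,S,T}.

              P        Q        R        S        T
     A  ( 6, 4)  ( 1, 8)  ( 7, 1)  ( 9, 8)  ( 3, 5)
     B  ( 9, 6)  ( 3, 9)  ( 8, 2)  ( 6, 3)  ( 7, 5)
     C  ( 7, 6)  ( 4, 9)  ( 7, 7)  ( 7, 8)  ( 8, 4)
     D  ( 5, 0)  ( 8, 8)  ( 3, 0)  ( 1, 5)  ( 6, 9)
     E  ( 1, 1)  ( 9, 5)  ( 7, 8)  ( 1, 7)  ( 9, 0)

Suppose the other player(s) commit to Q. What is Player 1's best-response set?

u_1(A vs Q) = 1
u_1(B vs Q) = 3
u_1(C vs Q) = 4
u_1(D vs Q) = 8
u_1(E vs Q) = 9
max payoff 9 at {E}

argmax u_1 = {E}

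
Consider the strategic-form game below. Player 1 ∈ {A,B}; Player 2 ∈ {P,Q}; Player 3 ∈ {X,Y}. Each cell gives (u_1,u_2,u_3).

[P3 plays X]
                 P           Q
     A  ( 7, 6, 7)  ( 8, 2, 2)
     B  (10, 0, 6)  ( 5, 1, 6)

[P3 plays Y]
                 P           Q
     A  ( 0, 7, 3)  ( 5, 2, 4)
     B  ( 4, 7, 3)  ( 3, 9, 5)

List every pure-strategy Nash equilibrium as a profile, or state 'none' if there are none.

(A,P,X): not NE [P1→B gives 10>7]
(A,P,Y): not NE [P1→B gives 4>0; P3→X gives 7>3]
(A,Q,X): not NE [P2→P gives 6>2; P3→Y gives 4>2]
(A,Q,Y): not NE [P2→P gives 7>2]
(B,P,X): not NE [P2→Q gives 1>0]
(B,P,Y): not NE [P2→Q gives 9>7; P3→X gives 6>3]
(B,Q,X): not NE [P1→A gives 8>5]
(B,Q,Y): not NE [P1→A gives 5>3; P3→X gives 6>5]

PSNE: ∅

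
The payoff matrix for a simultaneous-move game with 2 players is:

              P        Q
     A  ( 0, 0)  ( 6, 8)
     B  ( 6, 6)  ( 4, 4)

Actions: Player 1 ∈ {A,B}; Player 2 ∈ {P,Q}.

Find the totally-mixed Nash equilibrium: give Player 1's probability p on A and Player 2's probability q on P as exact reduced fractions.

P1 indiff ⇒ q·0+(1-q)·6 = q·6+(1-q)·4 ⇒ q(-6) = (1-q)(-2) ⇒ q = 1/4
P2 indiff ⇒ p·0+(1-p)·6 = p·8+(1-p)·4 ⇒ p(-8) = (1-p)(-2) ⇒ p = 1/5

P1 mixes 1/5 on A; P2 mixes 1/4 on P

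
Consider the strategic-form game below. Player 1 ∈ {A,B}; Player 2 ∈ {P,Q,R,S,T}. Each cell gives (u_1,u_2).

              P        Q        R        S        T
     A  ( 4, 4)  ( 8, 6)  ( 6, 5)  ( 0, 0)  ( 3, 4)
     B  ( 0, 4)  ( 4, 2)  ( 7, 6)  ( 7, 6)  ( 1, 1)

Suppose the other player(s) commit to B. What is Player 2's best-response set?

u_2(P vs B) = 4
u_2(Q vs B) = 2
u_2(R vs B) = 6
u_2(S vs B) = 6
u_2(T vs B) = 1
max payoff 6 at {R,S}

BR_2 = {R,S}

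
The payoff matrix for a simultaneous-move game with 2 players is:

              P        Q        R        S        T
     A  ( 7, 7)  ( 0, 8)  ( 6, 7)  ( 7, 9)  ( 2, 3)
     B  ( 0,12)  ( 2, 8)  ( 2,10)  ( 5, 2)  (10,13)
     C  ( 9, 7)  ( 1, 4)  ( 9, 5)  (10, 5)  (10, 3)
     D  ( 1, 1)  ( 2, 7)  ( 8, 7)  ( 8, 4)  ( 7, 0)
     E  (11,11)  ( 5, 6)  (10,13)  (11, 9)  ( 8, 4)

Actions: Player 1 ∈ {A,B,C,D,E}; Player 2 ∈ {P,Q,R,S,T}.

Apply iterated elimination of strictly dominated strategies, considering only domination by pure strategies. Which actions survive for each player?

P1 drop A (C beats it: P:9>7 Q:1>0 R:9>6 S:10>7 T:10>2)
P1 drop D (E beats it: P:11>1 Q:5>2 R:10>8 S:11>8 T:8>7)
P2 drop Q (P beats it: B:12>8 C:7>4 E:11>6)
P2 drop S (P beats it: B:12>2 C:7>5 E:11>9)
P1→{B,C,E} P2→{P,R,T}

Remaining: P1:{B,C,E} P2:{P,R,T}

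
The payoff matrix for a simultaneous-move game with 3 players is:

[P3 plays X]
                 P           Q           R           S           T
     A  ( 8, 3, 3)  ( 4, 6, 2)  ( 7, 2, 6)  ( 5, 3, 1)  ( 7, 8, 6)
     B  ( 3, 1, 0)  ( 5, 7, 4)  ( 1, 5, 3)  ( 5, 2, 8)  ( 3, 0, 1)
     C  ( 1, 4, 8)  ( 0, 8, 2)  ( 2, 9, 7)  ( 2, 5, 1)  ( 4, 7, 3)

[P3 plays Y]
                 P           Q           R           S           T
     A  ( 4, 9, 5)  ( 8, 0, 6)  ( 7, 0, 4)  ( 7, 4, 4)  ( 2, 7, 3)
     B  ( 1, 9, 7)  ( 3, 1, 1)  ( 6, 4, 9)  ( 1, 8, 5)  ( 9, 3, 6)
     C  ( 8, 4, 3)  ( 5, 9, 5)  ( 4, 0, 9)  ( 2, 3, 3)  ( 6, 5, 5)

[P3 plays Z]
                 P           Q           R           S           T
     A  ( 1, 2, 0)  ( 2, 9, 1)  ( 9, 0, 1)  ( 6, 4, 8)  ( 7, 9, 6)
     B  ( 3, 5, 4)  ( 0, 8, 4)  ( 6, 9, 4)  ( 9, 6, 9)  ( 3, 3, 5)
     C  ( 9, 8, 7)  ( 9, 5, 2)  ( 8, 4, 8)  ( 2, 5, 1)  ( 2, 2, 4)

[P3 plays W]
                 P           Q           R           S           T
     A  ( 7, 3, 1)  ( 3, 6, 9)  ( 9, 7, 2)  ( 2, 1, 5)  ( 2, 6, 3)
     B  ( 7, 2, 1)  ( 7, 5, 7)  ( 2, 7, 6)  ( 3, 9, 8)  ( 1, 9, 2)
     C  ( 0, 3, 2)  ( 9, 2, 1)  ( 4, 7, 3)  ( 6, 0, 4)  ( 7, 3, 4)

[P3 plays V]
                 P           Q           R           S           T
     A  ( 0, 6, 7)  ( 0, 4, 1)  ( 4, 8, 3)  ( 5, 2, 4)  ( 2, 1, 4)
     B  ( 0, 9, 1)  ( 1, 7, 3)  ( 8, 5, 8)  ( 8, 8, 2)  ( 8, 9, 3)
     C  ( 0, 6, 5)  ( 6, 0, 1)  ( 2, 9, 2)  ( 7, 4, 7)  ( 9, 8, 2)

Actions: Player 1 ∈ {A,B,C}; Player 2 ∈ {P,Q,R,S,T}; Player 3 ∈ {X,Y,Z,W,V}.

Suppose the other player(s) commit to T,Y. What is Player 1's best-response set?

u_1(A vs T,Y) = 2
u_1(B vs T,Y) = 9
u_1(C vs T,Y) = 6
max payoff 9 at {B}

BR_1 = {B}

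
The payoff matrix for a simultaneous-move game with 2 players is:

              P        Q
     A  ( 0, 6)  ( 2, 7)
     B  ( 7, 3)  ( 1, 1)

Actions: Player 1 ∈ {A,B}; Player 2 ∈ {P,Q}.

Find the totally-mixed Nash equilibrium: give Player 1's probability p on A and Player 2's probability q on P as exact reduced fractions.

P1 indiff ⇒ q·0+(1-q)·2 = q·7+(1-q)·1 ⇒ q(-7) = (1-q)(-1) ⇒ q = 1/8
P2 indiff ⇒ p·6+(1-p)·3 = p·7+(1-p)·1 ⇒ p(-1) = (1-p)(-2) ⇒ p = 2/3

P1 mixes 2/3 on A; P2 mixes 1/8 on P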